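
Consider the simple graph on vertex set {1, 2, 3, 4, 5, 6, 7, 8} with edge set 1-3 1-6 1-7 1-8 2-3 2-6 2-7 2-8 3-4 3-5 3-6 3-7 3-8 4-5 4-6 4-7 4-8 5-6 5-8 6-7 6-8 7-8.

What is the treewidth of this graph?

A width-4 tree decomposition is:
Bags: B1 = {3, 4, 5, 6, 8}  B2 = {3, 4, 6, 7, 8}  B3 = {2, 3, 6, 7, 8}  B4 = {1, 3, 6, 7, 8}
Tree: B1–B2, B2–B3, B2–B4
Each bag holds 5 vertices, so the decomposition has width 4, which upper-bounds the treewidth. For the lower bound, the 5 vertices {3, 4, 5, 6, 8} are pairwise adjacent, and any tree decomposition puts a clique entirely inside one bag — forcing width ≥ 4. Therefore the treewidth is 4.

4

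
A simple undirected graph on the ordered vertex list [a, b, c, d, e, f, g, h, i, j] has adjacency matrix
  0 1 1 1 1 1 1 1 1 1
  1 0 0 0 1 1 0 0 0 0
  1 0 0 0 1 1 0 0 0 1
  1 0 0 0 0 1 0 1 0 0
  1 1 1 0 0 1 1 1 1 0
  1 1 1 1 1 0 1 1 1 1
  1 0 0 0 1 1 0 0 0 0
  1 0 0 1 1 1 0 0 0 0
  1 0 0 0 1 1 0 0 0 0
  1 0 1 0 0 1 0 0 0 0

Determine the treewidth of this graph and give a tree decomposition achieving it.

Treewidth 3.
Bags: B1 = {a, b, e, f}  B2 = {a, e, f, h}  B3 = {a, e, f, i}  B4 = {a, e, f, g}  B5 = {a, c, e, f}  B6 = {a, c, f, j}  B7 = {a, d, f, h}
Tree: B1–B2, B2–B3, B1–B4, B2–B5, B5–B6, B2–B7

Each bag holds 4 vertices, so the decomposition has width 3, which upper-bounds the treewidth. For the lower bound, the 4 vertices {a, d, f, h} are pairwise adjacent, and any tree decomposition puts a clique entirely inside one bag — forcing width ≥ 3. Therefore the treewidth is 3.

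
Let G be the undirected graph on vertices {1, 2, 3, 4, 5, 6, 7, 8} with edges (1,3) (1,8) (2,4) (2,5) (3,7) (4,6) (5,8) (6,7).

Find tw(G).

A width-2 tree decomposition is:
Bags: B1 = {4, 6, 7}  B2 = {3, 4, 7}  B3 = {1, 3, 4}  B4 = {1, 4, 8}  B5 = {4, 5, 8}  B6 = {2, 4, 5}
Tree: B1–B2, B2–B3, B3–B4, B4–B5, B5–B6
Every bag has size at most 3, so the width is 3 − 1 = 2 and tw(G) ≤ 2. For the lower bound, G contains the cycle 4–6–7–3–1–8–5–2–4, so G is not a forest; only forests have treewidth ≤ 1, hence tw(G) ≥ 2. Hence tw(G) = 2 exactly.

2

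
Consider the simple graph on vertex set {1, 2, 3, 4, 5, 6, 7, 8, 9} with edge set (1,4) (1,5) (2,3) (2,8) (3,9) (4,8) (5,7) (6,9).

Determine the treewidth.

1

A width-1 tree decomposition is:
Bags: B1 = {5, 7}  B2 = {1, 5}  B3 = {1, 4}  B4 = {4, 8}  B5 = {2, 8}  B6 = {2, 3}  B7 = {3, 9}  B8 = {6, 9}
Tree: B1–B2, B2–B3, B3–B4, B4–B5, B5–B6, B6–B7, B7–B8
Each bag holds 2 vertices, so the decomposition has width 1, which upper-bounds the treewidth. Since G has at least one edge (e.g. 7–5), it is not an edgeless graph, so tw(G) ≥ 1. Therefore the treewidth is 1.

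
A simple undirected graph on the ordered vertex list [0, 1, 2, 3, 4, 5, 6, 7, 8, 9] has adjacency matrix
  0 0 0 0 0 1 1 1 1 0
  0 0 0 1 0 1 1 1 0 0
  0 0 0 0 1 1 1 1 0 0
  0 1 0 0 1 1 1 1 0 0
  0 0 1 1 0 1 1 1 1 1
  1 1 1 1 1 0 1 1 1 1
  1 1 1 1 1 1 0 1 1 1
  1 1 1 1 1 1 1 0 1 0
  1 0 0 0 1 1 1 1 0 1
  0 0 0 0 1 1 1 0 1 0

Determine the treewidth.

A width-4 tree decomposition is:
Bags: B1 = {1, 3, 5, 6, 7}  B2 = {3, 4, 5, 6, 7}  B3 = {4, 5, 6, 7, 8}  B4 = {2, 4, 5, 6, 7}  B5 = {0, 5, 6, 7, 8}  B6 = {4, 5, 6, 8, 9}
Tree: B1–B2, B2–B3, B3–B4, B3–B5, B3–B6
Every bag has size at most 5, so the width is 5 − 1 = 4 and tw(G) ≤ 4. On the other hand G contains the 5-clique {4, 5, 6, 8, 9}. A clique must lie in a single bag of any decomposition, so no decomposition can have width below 4. Combining the bounds, tw(G) = 4.

4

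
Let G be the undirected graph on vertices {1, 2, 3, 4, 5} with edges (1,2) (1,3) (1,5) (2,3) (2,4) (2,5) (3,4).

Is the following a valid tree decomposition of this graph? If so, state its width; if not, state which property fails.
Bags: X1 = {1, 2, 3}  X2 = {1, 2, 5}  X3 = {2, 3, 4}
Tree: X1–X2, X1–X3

Every vertex of G appears in some bag (union = {1, 2, 3, 4, 5}); every edge is covered by a bag; and for each vertex v the set of bags containing v is connected in the bag tree. The decomposition is therefore valid. The largest bag has 3 vertices, so the width is 2.

Yes; width 2.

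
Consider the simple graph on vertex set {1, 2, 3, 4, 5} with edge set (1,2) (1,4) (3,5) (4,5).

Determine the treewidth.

1

A width-1 tree decomposition is:
Bags: B1 = {1, 2}  B2 = {1, 4}  B3 = {4, 5}  B4 = {3, 5}
Tree: B1–B2, B2–B3, B3–B4
Every bag has size at most 2, so the width is 2 − 1 = 1 and tw(G) ≤ 1. Any graph with an edge has treewidth ≥ 1, and G has the edge 2–1. Therefore the treewidth is 1.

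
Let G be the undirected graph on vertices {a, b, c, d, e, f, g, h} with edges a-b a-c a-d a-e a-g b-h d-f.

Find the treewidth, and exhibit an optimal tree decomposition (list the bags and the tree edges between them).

Treewidth 1.
One such decomposition:
Bags: B1 = {a, g}  B2 = {a, b}  B3 = {a, d}  B4 = {a, e}  B5 = {a, c}  B6 = {d, f}  B7 = {b, h}
Tree: B1–B2, B2–B3, B2–B4, B4–B5, B3–B6, B2–B7

Each bag holds 2 vertices, so the decomposition has width 1, which upper-bounds the treewidth. G has an edge, so its treewidth is at least 1. Therefore the treewidth is 1.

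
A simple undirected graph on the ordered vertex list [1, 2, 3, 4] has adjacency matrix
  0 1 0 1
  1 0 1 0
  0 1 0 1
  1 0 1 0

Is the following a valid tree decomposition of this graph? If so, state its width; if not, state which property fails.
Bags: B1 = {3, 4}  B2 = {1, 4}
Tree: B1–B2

A tree decomposition must satisfy three properties: every vertex lies in some bag; for every edge, both endpoints lie together in some bag; and for every vertex, the bags containing it form a connected subtree. Here vertex 2 appears in no bag, so the decomposition is invalid.

No — vertex 2 appears in no bag.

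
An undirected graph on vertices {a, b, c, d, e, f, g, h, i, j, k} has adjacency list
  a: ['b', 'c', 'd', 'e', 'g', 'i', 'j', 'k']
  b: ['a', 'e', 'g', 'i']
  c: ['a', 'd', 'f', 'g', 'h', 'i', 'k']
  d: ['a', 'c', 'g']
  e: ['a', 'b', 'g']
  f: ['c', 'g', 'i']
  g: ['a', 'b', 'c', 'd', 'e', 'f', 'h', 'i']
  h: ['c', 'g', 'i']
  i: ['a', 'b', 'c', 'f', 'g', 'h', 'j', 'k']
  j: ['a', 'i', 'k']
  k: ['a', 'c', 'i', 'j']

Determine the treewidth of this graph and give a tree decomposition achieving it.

Each bag holds 4 vertices, so the decomposition has width 3, which upper-bounds the treewidth. On the other hand G contains the 4-clique {a, c, d, g}. A clique must lie in a single bag of any decomposition, so no decomposition can have width below 3. Therefore the treewidth is 3.

Treewidth 3.
One such decomposition:
Bags: B1 = {a, c, g, i}  B2 = {c, f, g, i}  B3 = {a, b, g, i}  B4 = {c, g, h, i}  B5 = {a, b, e, g}  B6 = {a, c, i, k}  B7 = {a, i, j, k}  B8 = {a, c, d, g}
Tree: B1–B2, B1–B3, B2–B4, B3–B5, B1–B6, B6–B7, B1–B8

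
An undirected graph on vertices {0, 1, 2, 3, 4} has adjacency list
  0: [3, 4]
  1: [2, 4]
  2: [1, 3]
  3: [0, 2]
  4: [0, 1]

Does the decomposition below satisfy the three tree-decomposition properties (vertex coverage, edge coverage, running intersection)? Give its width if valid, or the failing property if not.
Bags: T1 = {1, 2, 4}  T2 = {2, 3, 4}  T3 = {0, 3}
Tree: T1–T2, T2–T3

No — edge (4,0) lies in no bag.

A tree decomposition must satisfy three properties: every vertex lies in some bag; for every edge, both endpoints lie together in some bag; and for every vertex, the bags containing it form a connected subtree. Here edge (4,0) lies in no bag, so the decomposition is invalid.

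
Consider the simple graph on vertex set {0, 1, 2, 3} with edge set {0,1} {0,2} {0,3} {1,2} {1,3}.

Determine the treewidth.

A width-2 tree decomposition is:
Bags: B1 = {0, 1, 3}  B2 = {0, 1, 2}
Tree: B1–B2
Every bag has size at most 3, so the width is 3 − 1 = 2 and tw(G) ≤ 2. Conversely, {0, 1, 2} is a clique of size 3, and the vertices of any clique must share a bag in every tree decomposition; so some bag has ≥ 3 vertices and tw(G) ≥ 2. The upper and lower bounds meet at 2, so that is the treewidth.

2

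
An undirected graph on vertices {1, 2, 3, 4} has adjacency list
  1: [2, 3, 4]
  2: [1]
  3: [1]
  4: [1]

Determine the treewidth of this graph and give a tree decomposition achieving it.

Each bag holds 2 vertices, so the decomposition has width 1, which upper-bounds the treewidth. Since G has at least one edge (e.g. 1–3), it is not an edgeless graph, so tw(G) ≥ 1. Therefore the treewidth is 1.

Treewidth 1.
Bags: B1 = {1, 3}  B2 = {1, 4}  B3 = {1, 2}
Tree: B1–B2, B2–B3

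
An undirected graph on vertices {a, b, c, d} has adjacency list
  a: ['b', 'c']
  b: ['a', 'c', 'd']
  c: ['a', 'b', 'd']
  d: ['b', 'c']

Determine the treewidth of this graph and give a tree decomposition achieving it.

The largest bag has 3 vertices, giving width 2; this decomposition certifies tw(G) ≤ 2. Conversely, {b, c, d} is a clique of size 3, and the vertices of any clique must share a bag in every tree decomposition; so some bag has ≥ 3 vertices and tw(G) ≥ 2. Hence tw(G) = 2 exactly.

Treewidth 2.
One optimal decomposition is:
Bags: B1 = {b, c, d}  B2 = {a, b, c}
Tree: B1–B2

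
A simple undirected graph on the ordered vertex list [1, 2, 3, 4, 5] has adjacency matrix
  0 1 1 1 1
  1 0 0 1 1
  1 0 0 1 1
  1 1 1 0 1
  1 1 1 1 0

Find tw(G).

3

A width-3 tree decomposition is:
Bags: B1 = {1, 3, 4, 5}  B2 = {1, 2, 4, 5}
Tree: B1–B2
Each bag holds 4 vertices, so the decomposition has width 3, which upper-bounds the treewidth. On the other hand G contains the 4-clique {1, 2, 4, 5}. A clique must lie in a single bag of any decomposition, so no decomposition can have width below 3. The upper and lower bounds meet at 3, so that is the treewidth.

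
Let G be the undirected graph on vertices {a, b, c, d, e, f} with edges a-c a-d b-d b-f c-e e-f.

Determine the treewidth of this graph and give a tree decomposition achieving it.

Treewidth 2.
One optimal decomposition is:
Bags: B1 = {a, b, d}  B2 = {a, b, f}  B3 = {a, e, f}  B4 = {a, c, e}
Tree: B1–B2, B2–B3, B3–B4

Every bag has size at most 3, so the width is 3 − 1 = 2 and tw(G) ≤ 2. For the lower bound, G contains the cycle a–d–b–f–e–c–a, so G is not a forest; only forests have treewidth ≤ 1, hence tw(G) ≥ 2. Hence tw(G) = 2 exactly.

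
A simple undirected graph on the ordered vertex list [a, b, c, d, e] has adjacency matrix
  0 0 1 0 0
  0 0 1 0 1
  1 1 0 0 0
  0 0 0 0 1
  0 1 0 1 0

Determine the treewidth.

A width-1 tree decomposition is:
Bags: B1 = {d, e}  B2 = {b, e}  B3 = {b, c}  B4 = {a, c}
Tree: B1–B2, B2–B3, B3–B4
Each bag holds 2 vertices, so the decomposition has width 1, which upper-bounds the treewidth. G has an edge, so its treewidth is at least 1. Hence tw(G) = 1 exactly.

1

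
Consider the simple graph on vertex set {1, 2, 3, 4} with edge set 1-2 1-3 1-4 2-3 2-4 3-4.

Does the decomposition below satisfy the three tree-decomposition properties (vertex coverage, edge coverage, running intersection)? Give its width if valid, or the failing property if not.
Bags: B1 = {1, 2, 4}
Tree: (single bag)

No — vertex 3 appears in no bag.

A tree decomposition must satisfy three properties: every vertex lies in some bag; for every edge, both endpoints lie together in some bag; and for every vertex, the bags containing it form a connected subtree. Here vertex 3 appears in no bag, so the decomposition is invalid.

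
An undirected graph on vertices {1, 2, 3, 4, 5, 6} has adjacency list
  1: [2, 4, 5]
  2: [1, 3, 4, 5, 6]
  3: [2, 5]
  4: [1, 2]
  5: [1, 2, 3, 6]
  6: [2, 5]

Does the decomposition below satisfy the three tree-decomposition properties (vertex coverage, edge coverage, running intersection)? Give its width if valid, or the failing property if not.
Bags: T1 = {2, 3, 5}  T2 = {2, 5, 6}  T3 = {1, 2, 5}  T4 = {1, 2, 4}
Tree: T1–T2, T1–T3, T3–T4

Vertex coverage: the bags together contain {1, 2, 3, 4, 5, 6}, the full vertex set. Edge coverage: each edge of G has both endpoints in at least one bag. Running intersection: for every vertex, the bags containing it form a connected subtree. All three properties hold, so this is a valid tree decomposition of width max|bag| − 1 = 2, and hence tw(G) ≤ 2.

Yes; width 2.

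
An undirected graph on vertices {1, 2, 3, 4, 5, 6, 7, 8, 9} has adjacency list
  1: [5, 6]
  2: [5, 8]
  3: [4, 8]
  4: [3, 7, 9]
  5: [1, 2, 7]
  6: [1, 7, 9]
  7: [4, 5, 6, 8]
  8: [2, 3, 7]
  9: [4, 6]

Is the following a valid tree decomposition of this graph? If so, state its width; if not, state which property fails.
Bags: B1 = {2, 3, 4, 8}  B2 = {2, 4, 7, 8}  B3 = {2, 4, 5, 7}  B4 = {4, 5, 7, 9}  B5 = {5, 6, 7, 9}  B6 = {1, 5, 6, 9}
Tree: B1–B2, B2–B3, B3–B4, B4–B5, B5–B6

Checking the three conditions: (i) the bags cover all of {1, 2, 3, 4, 5, 6, 7, 8, 9}; (ii) for each edge, some bag contains both endpoints; (iii) the bags containing any fixed vertex form a subtree. All hold, so the decomposition is valid with width 4 − 1 = 3.

Yes; width 3.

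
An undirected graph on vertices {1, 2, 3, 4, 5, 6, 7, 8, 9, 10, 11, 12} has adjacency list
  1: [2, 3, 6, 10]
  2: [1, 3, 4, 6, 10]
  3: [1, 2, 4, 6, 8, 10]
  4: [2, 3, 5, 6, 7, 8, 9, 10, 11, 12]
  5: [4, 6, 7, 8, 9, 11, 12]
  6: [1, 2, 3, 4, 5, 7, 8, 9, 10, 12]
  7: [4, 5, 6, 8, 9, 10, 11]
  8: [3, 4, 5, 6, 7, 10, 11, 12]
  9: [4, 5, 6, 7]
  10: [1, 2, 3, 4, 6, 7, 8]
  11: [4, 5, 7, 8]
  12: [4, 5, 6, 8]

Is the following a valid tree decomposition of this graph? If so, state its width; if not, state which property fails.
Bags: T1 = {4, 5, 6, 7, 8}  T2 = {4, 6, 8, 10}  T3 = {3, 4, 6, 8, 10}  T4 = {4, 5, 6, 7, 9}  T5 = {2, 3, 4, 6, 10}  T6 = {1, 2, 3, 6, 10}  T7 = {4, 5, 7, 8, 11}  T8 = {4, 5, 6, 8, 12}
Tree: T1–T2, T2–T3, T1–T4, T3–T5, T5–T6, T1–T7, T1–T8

A tree decomposition must satisfy three properties: every vertex lies in some bag; for every edge, both endpoints lie together in some bag; and for every vertex, the bags containing it form a connected subtree. Here edge (7,10) lies in no bag, so the decomposition is invalid.

No — edge (7,10) lies in no bag.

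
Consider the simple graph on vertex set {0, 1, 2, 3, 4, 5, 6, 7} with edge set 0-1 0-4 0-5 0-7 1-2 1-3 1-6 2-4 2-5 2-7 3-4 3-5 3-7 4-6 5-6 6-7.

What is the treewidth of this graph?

4

A width-4 tree decomposition is:
Bags: B1 = {0, 2, 3, 4, 6}  B2 = {0, 2, 3, 5, 6}  B3 = {0, 2, 3, 6, 7}  B4 = {0, 1, 2, 3, 6}
Tree: B1–B2, B2–B3, B3–B4
The largest bag has 5 vertices, giving width 4; this decomposition certifies tw(G) ≤ 4. For the lower bound: the 5 vertex sets {2,4}, {0,5}, {3,7}, {6}, {1} are disjoint, each induces a connected subgraph, and every pair is joined by at least one edge of G. Contracting each set to a single vertex therefore yields K_{5} as a minor, and since treewidth is minor-monotone, tw(G) ≥ tw(K_{5}) = 4. Hence tw(G) = 4 exactly.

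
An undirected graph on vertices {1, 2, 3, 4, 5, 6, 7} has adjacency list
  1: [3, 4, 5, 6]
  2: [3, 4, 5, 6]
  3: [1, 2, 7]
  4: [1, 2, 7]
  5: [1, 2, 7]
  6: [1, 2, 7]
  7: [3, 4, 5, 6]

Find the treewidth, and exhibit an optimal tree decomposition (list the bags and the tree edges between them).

The largest bag has 4 vertices, giving width 3; this decomposition certifies tw(G) ≤ 3. For the lower bound: the 4 vertex sets {5,7}, {2,4}, {1}, {6} are disjoint, each induces a connected subgraph, and every pair is joined by at least one edge of G. Contracting each set to a single vertex therefore yields K_{4} as a minor, and since treewidth is minor-monotone, tw(G) ≥ tw(K_{4}) = 3. Combining the bounds, tw(G) = 3.

Treewidth 3.
Bags: B1 = {1, 2, 5, 7}  B2 = {1, 2, 4, 7}  B3 = {1, 2, 6, 7}  B4 = {1, 2, 3, 7}
Tree: B1–B2, B2–B3, B3–B4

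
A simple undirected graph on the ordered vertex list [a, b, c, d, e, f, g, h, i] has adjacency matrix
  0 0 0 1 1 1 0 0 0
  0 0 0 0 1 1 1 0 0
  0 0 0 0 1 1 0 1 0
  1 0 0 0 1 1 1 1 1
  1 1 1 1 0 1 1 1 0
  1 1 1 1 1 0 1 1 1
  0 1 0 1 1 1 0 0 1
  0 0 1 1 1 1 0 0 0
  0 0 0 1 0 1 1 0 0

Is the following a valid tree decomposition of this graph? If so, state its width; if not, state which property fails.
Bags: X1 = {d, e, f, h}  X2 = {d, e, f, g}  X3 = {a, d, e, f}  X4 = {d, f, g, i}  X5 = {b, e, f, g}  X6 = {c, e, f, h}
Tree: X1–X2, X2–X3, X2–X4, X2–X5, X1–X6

Yes; width 3.

Vertex coverage: the bags together contain {a, b, c, d, e, f, g, h, i}, the full vertex set. Edge coverage: each edge of G has both endpoints in at least one bag. Running intersection: for every vertex, the bags containing it form a connected subtree. All three properties hold, so this is a valid tree decomposition of width max|bag| − 1 = 3, and hence tw(G) ≤ 3.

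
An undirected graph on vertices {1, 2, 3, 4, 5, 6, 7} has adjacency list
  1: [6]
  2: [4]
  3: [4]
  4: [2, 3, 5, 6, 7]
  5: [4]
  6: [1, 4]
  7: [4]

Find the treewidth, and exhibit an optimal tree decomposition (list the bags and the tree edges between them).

Each bag holds 2 vertices, so the decomposition has width 1, which upper-bounds the treewidth. G has an edge, so its treewidth is at least 1. Therefore the treewidth is 1.

Treewidth 1.
Bags: B1 = {3, 4}  B2 = {4, 6}  B3 = {4, 5}  B4 = {2, 4}  B5 = {4, 7}  B6 = {1, 6}
Tree: B1–B2, B2–B3, B2–B4, B2–B5, B2–B6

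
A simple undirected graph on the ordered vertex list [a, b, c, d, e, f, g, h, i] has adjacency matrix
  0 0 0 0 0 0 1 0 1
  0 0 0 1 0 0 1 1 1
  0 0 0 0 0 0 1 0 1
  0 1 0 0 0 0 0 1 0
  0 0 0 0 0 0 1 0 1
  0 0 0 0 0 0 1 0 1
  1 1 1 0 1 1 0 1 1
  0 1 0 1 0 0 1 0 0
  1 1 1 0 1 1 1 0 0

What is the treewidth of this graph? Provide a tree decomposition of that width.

Every bag has size at most 3, so the width is 3 − 1 = 2 and tw(G) ≤ 2. Conversely, {b, d, h} is a clique of size 3, and the vertices of any clique must share a bag in every tree decomposition; so some bag has ≥ 3 vertices and tw(G) ≥ 2. Combining the bounds, tw(G) = 2.

Treewidth 2.
One such decomposition:
Bags: B1 = {b, g, i}  B2 = {a, g, i}  B3 = {c, g, i}  B4 = {f, g, i}  B5 = {b, g, h}  B6 = {b, d, h}  B7 = {e, g, i}
Tree: B1–B2, B1–B3, B3–B4, B1–B5, B5–B6, B1–B7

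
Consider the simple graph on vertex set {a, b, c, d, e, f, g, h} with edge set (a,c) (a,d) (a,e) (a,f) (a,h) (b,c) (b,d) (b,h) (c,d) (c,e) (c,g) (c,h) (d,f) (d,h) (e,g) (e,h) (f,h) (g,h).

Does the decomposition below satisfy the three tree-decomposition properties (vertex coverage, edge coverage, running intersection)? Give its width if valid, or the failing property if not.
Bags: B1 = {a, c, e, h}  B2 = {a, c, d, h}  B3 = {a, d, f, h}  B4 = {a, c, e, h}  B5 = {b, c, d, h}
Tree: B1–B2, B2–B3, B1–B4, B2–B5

No — vertex g appears in no bag.

A tree decomposition must satisfy three properties: every vertex lies in some bag; for every edge, both endpoints lie together in some bag; and for every vertex, the bags containing it form a connected subtree. Here vertex g appears in no bag, so the decomposition is invalid.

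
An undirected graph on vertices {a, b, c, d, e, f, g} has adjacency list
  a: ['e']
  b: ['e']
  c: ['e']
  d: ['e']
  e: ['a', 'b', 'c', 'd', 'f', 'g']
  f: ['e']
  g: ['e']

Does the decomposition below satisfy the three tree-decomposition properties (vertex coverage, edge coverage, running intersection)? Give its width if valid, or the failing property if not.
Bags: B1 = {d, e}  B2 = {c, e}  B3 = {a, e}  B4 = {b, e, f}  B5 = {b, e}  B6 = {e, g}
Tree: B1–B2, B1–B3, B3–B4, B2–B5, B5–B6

A tree decomposition must satisfy three properties: every vertex lies in some bag; for every edge, both endpoints lie together in some bag; and for every vertex, the bags containing it form a connected subtree. Here bags containing vertex b are not connected in the tree, so the decomposition is invalid.

No — bags containing vertex b are not connected in the tree.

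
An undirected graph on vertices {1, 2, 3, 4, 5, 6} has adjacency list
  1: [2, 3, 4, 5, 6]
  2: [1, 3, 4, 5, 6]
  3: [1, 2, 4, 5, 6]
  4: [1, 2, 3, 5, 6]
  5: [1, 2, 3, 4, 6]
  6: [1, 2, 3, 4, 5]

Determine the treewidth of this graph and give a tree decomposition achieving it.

Treewidth 5.
Bags: B1 = {1, 2, 3, 4, 5, 6}
Tree: (single bag)

A single bag containing all 6 vertices is trivially a valid decomposition of width 5. On the other hand G contains the 6-clique {1, 2, 3, 4, 5, 6}. A clique must lie in a single bag of any decomposition, so no decomposition can have width below 5. Hence tw(G) = 5 exactly.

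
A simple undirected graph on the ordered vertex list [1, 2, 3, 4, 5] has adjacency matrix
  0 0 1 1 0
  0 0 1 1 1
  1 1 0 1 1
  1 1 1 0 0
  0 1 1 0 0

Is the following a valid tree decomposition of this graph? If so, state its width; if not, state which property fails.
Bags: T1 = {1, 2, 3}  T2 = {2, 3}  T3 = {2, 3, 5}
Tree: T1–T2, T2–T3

No — vertex 4 appears in no bag.

A tree decomposition must satisfy three properties: every vertex lies in some bag; for every edge, both endpoints lie together in some bag; and for every vertex, the bags containing it form a connected subtree. Here vertex 4 appears in no bag, so the decomposition is invalid.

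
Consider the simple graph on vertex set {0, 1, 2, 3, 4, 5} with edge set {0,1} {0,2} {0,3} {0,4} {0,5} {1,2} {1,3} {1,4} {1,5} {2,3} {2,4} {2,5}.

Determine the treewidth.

3

A width-3 tree decomposition is:
Bags: B1 = {0, 1, 2, 4}  B2 = {0, 1, 2, 3}  B3 = {0, 1, 2, 5}
Tree: B1–B2, B2–B3
The largest bag has 4 vertices, giving width 3; this decomposition certifies tw(G) ≤ 3. For the lower bound, the 4 vertices {0, 1, 2, 3} are pairwise adjacent, and any tree decomposition puts a clique entirely inside one bag — forcing width ≥ 3. Hence tw(G) = 3 exactly.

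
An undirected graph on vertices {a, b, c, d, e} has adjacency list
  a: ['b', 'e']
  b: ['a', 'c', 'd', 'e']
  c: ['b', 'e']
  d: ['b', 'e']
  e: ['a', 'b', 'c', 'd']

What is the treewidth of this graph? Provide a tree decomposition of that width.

Treewidth 2.
One such decomposition:
Bags: B1 = {b, c, e}  B2 = {b, d, e}  B3 = {a, b, e}
Tree: B1–B2, B2–B3

The largest bag has 3 vertices, giving width 2; this decomposition certifies tw(G) ≤ 2. Conversely, {b, d, e} is a clique of size 3, and the vertices of any clique must share a bag in every tree decomposition; so some bag has ≥ 3 vertices and tw(G) ≥ 2. Combining the bounds, tw(G) = 2.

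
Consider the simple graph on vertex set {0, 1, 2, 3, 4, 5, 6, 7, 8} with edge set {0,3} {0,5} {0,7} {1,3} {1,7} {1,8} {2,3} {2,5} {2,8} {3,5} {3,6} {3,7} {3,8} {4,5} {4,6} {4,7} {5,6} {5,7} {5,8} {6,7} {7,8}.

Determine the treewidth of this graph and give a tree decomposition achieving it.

Every bag has size at most 4, so the width is 4 − 1 = 3 and tw(G) ≤ 3. For the lower bound, the 4 vertices {1, 3, 7, 8} are pairwise adjacent, and any tree decomposition puts a clique entirely inside one bag — forcing width ≥ 3. Combining the bounds, tw(G) = 3.

Treewidth 3.
One optimal decomposition is:
Bags: B1 = {1, 3, 7, 8}  B2 = {3, 5, 7, 8}  B3 = {0, 3, 5, 7}  B4 = {3, 5, 6, 7}  B5 = {2, 3, 5, 8}  B6 = {4, 5, 6, 7}
Tree: B1–B2, B2–B3, B2–B4, B2–B5, B4–B6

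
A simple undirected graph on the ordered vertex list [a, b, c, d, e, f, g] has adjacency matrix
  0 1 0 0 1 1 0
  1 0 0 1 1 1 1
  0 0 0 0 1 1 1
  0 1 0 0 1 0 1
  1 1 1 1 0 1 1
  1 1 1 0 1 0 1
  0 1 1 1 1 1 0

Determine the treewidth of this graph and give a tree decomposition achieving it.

Treewidth 3.
Bags: B1 = {b, d, e, g}  B2 = {b, e, f, g}  B3 = {a, b, e, f}  B4 = {c, e, f, g}
Tree: B1–B2, B2–B3, B2–B4

Each bag holds 4 vertices, so the decomposition has width 3, which upper-bounds the treewidth. For the lower bound, the 4 vertices {b, d, e, g} are pairwise adjacent, and any tree decomposition puts a clique entirely inside one bag — forcing width ≥ 3. Therefore the treewidth is 3.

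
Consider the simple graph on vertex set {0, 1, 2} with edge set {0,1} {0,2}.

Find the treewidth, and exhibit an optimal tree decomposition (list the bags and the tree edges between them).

Treewidth 1.
One optimal decomposition is:
Bags: B1 = {0, 2}  B2 = {0, 1}
Tree: B1–B2

The largest bag has 2 vertices, giving width 1; this decomposition certifies tw(G) ≤ 1. G has an edge, so its treewidth is at least 1. Combining the bounds, tw(G) = 1.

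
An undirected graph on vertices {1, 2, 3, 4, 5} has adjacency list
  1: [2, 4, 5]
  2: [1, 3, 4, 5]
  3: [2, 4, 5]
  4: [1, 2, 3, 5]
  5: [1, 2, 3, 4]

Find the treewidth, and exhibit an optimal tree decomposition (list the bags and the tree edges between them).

Every bag has size at most 4, so the width is 4 − 1 = 3 and tw(G) ≤ 3. On the other hand G contains the 4-clique {1, 2, 4, 5}. A clique must lie in a single bag of any decomposition, so no decomposition can have width below 3. Therefore the treewidth is 3.

Treewidth 3.
Bags: B1 = {1, 2, 4, 5}  B2 = {2, 3, 4, 5}
Tree: B1–B2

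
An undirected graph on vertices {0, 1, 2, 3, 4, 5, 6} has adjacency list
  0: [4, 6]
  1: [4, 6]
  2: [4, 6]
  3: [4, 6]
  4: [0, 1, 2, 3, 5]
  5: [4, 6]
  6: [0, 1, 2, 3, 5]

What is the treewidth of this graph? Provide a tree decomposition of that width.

The largest bag has 3 vertices, giving width 2; this decomposition certifies tw(G) ≤ 2. The edges 6–3–4–5–6 form a cycle, so G is not a tree and its treewidth is at least 2. Hence tw(G) = 2 exactly.

Treewidth 2.
One optimal decomposition is:
Bags: B1 = {3, 4, 6}  B2 = {4, 5, 6}  B3 = {2, 4, 6}  B4 = {0, 4, 6}  B5 = {1, 4, 6}
Tree: B1–B2, B2–B3, B3–B4, B4–B5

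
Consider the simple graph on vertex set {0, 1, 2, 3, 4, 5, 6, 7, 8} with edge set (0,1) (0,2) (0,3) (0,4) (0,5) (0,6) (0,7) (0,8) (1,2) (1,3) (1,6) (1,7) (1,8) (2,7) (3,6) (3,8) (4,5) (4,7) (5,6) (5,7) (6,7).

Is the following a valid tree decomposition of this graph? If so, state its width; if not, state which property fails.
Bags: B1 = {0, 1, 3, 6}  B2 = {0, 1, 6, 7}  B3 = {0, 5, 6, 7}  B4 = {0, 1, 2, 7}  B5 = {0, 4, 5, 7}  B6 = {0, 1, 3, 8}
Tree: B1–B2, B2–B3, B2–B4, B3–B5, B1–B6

Yes; width 3.

Vertex coverage: the bags together contain {0, 1, 2, 3, 4, 5, 6, 7, 8}, the full vertex set. Edge coverage: each edge of G has both endpoints in at least one bag. Running intersection: for every vertex, the bags containing it form a connected subtree. All three properties hold, so this is a valid tree decomposition of width max|bag| − 1 = 3, and hence tw(G) ≤ 3.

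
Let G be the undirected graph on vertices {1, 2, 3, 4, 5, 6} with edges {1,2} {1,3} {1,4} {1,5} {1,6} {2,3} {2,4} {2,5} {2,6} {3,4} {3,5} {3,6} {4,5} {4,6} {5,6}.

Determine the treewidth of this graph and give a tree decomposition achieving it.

With just one bag of size 6, the width is 6 − 1 = 5, so tw(G) ≤ 5. For the lower bound, the 6 vertices {1, 2, 3, 4, 5, 6} are pairwise adjacent, and any tree decomposition puts a clique entirely inside one bag — forcing width ≥ 5. Hence tw(G) = 5 exactly.

Treewidth 5.
One such decomposition:
Bags: B1 = {1, 2, 3, 4, 5, 6}
Tree: (single bag)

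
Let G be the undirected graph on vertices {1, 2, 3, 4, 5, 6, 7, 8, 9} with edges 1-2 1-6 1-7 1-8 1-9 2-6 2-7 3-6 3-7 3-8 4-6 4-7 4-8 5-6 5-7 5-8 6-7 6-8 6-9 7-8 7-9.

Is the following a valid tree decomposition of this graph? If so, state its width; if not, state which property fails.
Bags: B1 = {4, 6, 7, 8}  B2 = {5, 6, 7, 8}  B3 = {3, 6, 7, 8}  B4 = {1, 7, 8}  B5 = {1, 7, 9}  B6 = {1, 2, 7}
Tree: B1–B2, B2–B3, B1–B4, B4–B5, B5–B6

No — edge (6,1) lies in no bag.

A tree decomposition must satisfy three properties: every vertex lies in some bag; for every edge, both endpoints lie together in some bag; and for every vertex, the bags containing it form a connected subtree. Here edge (6,1) lies in no bag, so the decomposition is invalid.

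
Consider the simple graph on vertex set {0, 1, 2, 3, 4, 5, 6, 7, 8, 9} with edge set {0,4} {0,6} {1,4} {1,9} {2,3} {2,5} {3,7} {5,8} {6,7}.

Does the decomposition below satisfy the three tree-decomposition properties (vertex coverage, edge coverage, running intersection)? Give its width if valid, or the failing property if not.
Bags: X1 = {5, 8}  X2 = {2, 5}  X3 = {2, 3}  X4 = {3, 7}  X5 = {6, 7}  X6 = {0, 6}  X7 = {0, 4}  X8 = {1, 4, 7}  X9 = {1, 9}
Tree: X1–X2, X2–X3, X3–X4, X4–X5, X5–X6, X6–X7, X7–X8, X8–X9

No — bags containing vertex 7 are not connected in the tree.

A tree decomposition must satisfy three properties: every vertex lies in some bag; for every edge, both endpoints lie together in some bag; and for every vertex, the bags containing it form a connected subtree. Here bags containing vertex 7 are not connected in the tree, so the decomposition is invalid.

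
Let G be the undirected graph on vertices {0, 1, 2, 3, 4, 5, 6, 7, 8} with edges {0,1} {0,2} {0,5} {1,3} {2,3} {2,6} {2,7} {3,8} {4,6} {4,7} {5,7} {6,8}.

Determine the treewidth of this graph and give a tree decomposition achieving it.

Treewidth 3.
One optimal decomposition is:
Bags: B1 = {4, 5, 6, 7}  B2 = {2, 5, 6, 7}  B3 = {0, 2, 5, 6}  B4 = {0, 2, 6, 8}  B5 = {0, 2, 3, 8}  B6 = {0, 1, 3, 8}
Tree: B1–B2, B2–B3, B3–B4, B4–B5, B5–B6

Each bag holds 4 vertices, so the decomposition has width 3, which upper-bounds the treewidth. For the lower bound: the 4 vertex sets {4,5,7}, {6}, {2}, {0,1,3,8} are disjoint, each induces a connected subgraph, and every pair is joined by at least one edge of G. Contracting each set to a single vertex therefore yields K_{4} as a minor, and since treewidth is minor-monotone, tw(G) ≥ tw(K_{4}) = 3. Therefore the treewidth is 3.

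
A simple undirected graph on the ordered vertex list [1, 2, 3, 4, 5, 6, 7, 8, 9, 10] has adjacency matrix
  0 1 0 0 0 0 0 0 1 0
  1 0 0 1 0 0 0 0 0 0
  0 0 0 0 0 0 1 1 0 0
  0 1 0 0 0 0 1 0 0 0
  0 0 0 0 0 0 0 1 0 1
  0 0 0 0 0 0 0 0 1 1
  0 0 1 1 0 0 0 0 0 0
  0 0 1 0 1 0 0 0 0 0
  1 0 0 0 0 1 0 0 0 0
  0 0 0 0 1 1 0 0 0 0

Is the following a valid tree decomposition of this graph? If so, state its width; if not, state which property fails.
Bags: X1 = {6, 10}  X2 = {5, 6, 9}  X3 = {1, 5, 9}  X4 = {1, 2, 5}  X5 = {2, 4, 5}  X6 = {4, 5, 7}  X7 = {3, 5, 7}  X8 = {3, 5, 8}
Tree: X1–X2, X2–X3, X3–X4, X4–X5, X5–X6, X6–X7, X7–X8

A tree decomposition must satisfy three properties: every vertex lies in some bag; for every edge, both endpoints lie together in some bag; and for every vertex, the bags containing it form a connected subtree. Here edge (5,10) lies in no bag, so the decomposition is invalid.

No — edge (5,10) lies in no bag.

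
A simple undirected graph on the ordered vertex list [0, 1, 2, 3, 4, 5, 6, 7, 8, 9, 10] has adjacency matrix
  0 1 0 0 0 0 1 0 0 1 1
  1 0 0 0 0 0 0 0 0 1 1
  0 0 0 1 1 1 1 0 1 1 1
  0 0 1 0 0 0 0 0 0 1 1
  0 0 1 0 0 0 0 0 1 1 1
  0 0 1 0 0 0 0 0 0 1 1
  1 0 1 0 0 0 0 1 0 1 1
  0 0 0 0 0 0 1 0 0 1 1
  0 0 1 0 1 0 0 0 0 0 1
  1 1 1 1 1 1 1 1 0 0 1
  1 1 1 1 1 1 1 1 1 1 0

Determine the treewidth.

3

A width-3 tree decomposition is:
Bags: B1 = {2, 6, 9, 10}  B2 = {6, 7, 9, 10}  B3 = {2, 3, 9, 10}  B4 = {2, 5, 9, 10}  B5 = {0, 6, 9, 10}  B6 = {2, 4, 9, 10}  B7 = {0, 1, 9, 10}  B8 = {2, 4, 8, 10}
Tree: B1–B2, B1–B3, B3–B4, B2–B5, B3–B6, B5–B7, B6–B8
Every bag has size at most 4, so the width is 4 − 1 = 3 and tw(G) ≤ 3. For the lower bound, the 4 vertices {2, 4, 8, 10} are pairwise adjacent, and any tree decomposition puts a clique entirely inside one bag — forcing width ≥ 3. Hence tw(G) = 3 exactly.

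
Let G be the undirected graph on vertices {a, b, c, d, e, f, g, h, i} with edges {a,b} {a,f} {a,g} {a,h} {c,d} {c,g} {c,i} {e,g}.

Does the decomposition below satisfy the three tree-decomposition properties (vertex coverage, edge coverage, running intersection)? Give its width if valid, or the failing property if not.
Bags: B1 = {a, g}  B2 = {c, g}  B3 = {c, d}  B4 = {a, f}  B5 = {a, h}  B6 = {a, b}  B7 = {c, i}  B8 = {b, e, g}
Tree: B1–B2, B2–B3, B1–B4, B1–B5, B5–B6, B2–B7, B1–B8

No — bags containing vertex b are not connected in the tree.

A tree decomposition must satisfy three properties: every vertex lies in some bag; for every edge, both endpoints lie together in some bag; and for every vertex, the bags containing it form a connected subtree. Here bags containing vertex b are not connected in the tree, so the decomposition is invalid.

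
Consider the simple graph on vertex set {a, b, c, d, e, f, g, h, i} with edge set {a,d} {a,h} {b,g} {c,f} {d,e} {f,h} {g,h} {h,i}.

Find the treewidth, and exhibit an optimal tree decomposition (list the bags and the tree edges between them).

Treewidth 1.
One optimal decomposition is:
Bags: B1 = {f, h}  B2 = {g, h}  B3 = {a, h}  B4 = {c, f}  B5 = {a, d}  B6 = {h, i}  B7 = {b, g}  B8 = {d, e}
Tree: B1–B2, B1–B3, B1–B4, B3–B5, B3–B6, B2–B7, B5–B8

Every bag has size at most 2, so the width is 2 − 1 = 1 and tw(G) ≤ 1. Any graph with an edge has treewidth ≥ 1, and G has the edge h–f. Hence tw(G) = 1 exactly.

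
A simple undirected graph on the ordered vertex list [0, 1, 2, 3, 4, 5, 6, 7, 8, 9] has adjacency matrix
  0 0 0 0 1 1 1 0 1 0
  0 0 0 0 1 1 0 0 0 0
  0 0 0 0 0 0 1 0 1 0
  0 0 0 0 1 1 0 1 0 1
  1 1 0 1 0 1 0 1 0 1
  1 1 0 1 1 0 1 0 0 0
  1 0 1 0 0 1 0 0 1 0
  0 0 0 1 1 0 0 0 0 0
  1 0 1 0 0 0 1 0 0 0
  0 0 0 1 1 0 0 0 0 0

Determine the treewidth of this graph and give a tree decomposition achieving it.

Each bag holds 3 vertices, so the decomposition has width 2, which upper-bounds the treewidth. Conversely, {0, 6, 8} is a clique of size 3, and the vertices of any clique must share a bag in every tree decomposition; so some bag has ≥ 3 vertices and tw(G) ≥ 2. Combining the bounds, tw(G) = 2.

Treewidth 2.
Bags: B1 = {3, 4, 5}  B2 = {1, 4, 5}  B3 = {0, 4, 5}  B4 = {0, 5, 6}  B5 = {3, 4, 7}  B6 = {0, 6, 8}  B7 = {2, 6, 8}  B8 = {3, 4, 9}
Tree: B1–B2, B2–B3, B3–B4, B1–B5, B4–B6, B6–B7, B1–B8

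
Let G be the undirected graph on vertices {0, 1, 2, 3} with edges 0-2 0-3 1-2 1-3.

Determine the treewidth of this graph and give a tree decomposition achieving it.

The largest bag has 3 vertices, giving width 2; this decomposition certifies tw(G) ≤ 2. The edges 2–0–3–1–2 form a cycle, so G is not a tree and its treewidth is at least 2. The upper and lower bounds meet at 2, so that is the treewidth.

Treewidth 2.
One such decomposition:
Bags: B1 = {0, 2, 3}  B2 = {1, 2, 3}
Tree: B1–B2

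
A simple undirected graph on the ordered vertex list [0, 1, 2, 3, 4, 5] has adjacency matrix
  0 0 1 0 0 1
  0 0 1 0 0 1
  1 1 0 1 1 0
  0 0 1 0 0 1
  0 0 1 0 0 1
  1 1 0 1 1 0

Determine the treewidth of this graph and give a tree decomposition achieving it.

Treewidth 2.
One such decomposition:
Bags: B1 = {2, 3, 5}  B2 = {2, 4, 5}  B3 = {1, 2, 5}  B4 = {0, 2, 5}
Tree: B1–B2, B2–B3, B3–B4

Every bag has size at most 3, so the width is 3 − 1 = 2 and tw(G) ≤ 2. Since 3–5–4–2–3 is a cycle in G, G is not acyclic. Forests are exactly the graphs of treewidth ≤ 1, so tw(G) ≥ 2. Therefore the treewidth is 2.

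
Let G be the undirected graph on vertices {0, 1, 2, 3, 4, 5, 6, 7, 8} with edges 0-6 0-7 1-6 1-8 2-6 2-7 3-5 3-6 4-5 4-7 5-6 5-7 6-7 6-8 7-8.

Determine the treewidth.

2

A width-2 tree decomposition is:
Bags: B1 = {6, 7, 8}  B2 = {2, 6, 7}  B3 = {5, 6, 7}  B4 = {4, 5, 7}  B5 = {0, 6, 7}  B6 = {3, 5, 6}  B7 = {1, 6, 8}
Tree: B1–B2, B2–B3, B3–B4, B3–B5, B3–B6, B1–B7
The largest bag has 3 vertices, giving width 2; this decomposition certifies tw(G) ≤ 2. On the other hand G contains the 3-clique {4, 5, 7}. A clique must lie in a single bag of any decomposition, so no decomposition can have width below 2. Combining the bounds, tw(G) = 2.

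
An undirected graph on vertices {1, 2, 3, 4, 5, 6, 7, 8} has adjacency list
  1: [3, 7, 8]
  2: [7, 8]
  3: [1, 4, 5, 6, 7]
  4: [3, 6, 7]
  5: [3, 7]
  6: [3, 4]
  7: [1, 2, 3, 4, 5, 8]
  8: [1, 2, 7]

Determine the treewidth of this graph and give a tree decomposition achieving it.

Treewidth 2.
One such decomposition:
Bags: B1 = {3, 4, 7}  B2 = {1, 3, 7}  B3 = {3, 4, 6}  B4 = {1, 7, 8}  B5 = {2, 7, 8}  B6 = {3, 5, 7}
Tree: B1–B2, B1–B3, B2–B4, B4–B5, B1–B6

The largest bag has 3 vertices, giving width 2; this decomposition certifies tw(G) ≤ 2. For the lower bound, the 3 vertices {3, 4, 6} are pairwise adjacent, and any tree decomposition puts a clique entirely inside one bag — forcing width ≥ 2. Therefore the treewidth is 2.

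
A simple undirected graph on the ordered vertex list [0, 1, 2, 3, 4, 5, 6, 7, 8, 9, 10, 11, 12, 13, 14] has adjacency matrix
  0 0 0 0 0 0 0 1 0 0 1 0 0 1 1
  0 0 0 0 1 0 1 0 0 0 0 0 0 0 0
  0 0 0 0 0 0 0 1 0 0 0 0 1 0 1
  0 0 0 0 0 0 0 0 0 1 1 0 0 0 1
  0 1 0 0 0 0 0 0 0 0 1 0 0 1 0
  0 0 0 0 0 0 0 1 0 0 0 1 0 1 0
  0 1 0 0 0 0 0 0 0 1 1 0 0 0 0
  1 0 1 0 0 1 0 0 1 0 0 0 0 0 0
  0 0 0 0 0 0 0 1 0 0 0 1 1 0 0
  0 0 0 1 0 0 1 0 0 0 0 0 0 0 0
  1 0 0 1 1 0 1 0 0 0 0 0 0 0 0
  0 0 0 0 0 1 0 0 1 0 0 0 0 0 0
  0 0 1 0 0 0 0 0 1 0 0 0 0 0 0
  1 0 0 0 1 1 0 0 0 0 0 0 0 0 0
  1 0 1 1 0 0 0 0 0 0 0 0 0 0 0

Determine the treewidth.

3

A width-3 tree decomposition is:
Bags: B1 = {5, 8, 11, 12}  B2 = {5, 7, 8, 12}  B3 = {2, 5, 7, 12}  B4 = {2, 5, 7, 13}  B5 = {0, 2, 7, 13}  B6 = {0, 2, 13, 14}  B7 = {0, 4, 13, 14}  B8 = {0, 4, 10, 14}  B9 = {3, 4, 10, 14}  B10 = {1, 3, 4, 10}  B11 = {1, 3, 6, 10}  B12 = {1, 3, 6, 9}
Tree: B1–B2, B2–B3, B3–B4, B4–B5, B5–B6, B6–B7, B7–B8, B8–B9, B9–B10, B10–B11, B11–B12
Every bag has size at most 4, so the width is 4 − 1 = 3 and tw(G) ≤ 3. For the lower bound: the 4 vertex sets {8,11,12}, {5}, {7}, {0,2,13,14} are disjoint, each induces a connected subgraph, and every pair is joined by at least one edge of G. Contracting each set to a single vertex therefore yields K_{4} as a minor, and since treewidth is minor-monotone, tw(G) ≥ tw(K_{4}) = 3. Combining the bounds, tw(G) = 3.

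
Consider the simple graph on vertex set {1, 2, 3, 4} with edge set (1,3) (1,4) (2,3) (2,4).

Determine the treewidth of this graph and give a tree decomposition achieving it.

Every bag has size at most 3, so the width is 3 − 1 = 2 and tw(G) ≤ 2. For the lower bound, G contains the cycle 4–2–3–1–4, so G is not a forest; only forests have treewidth ≤ 1, hence tw(G) ≥ 2. Combining the bounds, tw(G) = 2.

Treewidth 2.
One such decomposition:
Bags: B1 = {2, 3, 4}  B2 = {1, 3, 4}
Tree: B1–B2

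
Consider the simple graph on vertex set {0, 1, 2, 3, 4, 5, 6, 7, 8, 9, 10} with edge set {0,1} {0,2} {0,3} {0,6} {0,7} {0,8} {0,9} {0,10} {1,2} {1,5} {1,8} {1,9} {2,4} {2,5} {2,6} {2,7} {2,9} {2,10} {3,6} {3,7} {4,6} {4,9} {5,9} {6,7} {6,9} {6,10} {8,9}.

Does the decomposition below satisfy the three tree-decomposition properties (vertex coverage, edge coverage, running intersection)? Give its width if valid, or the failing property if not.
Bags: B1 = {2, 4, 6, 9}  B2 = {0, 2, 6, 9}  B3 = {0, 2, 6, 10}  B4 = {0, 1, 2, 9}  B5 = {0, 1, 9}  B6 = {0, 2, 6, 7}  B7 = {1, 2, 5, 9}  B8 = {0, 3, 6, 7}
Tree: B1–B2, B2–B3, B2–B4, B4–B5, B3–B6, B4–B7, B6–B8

A tree decomposition must satisfy three properties: every vertex lies in some bag; for every edge, both endpoints lie together in some bag; and for every vertex, the bags containing it form a connected subtree. Here vertex 8 appears in no bag, so the decomposition is invalid.

No — vertex 8 appears in no bag.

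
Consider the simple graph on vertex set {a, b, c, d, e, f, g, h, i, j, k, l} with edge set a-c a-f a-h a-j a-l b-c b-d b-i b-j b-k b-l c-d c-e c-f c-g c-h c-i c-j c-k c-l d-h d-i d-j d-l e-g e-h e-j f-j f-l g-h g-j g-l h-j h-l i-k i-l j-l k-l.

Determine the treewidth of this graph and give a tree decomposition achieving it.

Every bag has size at most 5, so the width is 5 − 1 = 4 and tw(G) ≤ 4. On the other hand G contains the 5-clique {c, e, g, h, j}. A clique must lie in a single bag of any decomposition, so no decomposition can have width below 4. Hence tw(G) = 4 exactly.

Treewidth 4.
Bags: B1 = {c, d, h, j, l}  B2 = {b, c, d, j, l}  B3 = {a, c, h, j, l}  B4 = {b, c, d, i, l}  B5 = {c, g, h, j, l}  B6 = {c, e, g, h, j}  B7 = {a, c, f, j, l}  B8 = {b, c, i, k, l}
Tree: B1–B2, B1–B3, B2–B4, B1–B5, B5–B6, B3–B7, B4–B8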